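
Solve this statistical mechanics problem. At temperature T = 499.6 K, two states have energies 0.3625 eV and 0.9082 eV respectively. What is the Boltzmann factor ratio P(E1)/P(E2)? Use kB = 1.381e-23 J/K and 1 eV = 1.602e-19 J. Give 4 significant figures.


Step 1: Compute energy difference dE = E1 - E2 = 0.3625 - 0.9082 = -0.5457 eV
Step 2: Convert to Joules: dE_J = -0.5457 * 1.602e-19 = -8.742e-20 J
Step 3: Compute exponent = -dE_J / (kB * T) = -(-8.742e-20) / (1.381e-23 * 499.6) = 12.67
Step 4: P(E1)/P(E2) = exp(12.67) = 3.183e+05

3.183e+05


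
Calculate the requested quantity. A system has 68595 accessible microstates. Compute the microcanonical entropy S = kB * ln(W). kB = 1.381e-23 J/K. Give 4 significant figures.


Step 1: ln(W) = ln(68595) = 11.14
Step 2: S = kB * ln(W) = 1.381e-23 * 11.14
Step 3: S = 1.538e-22 J/K

1.538e-22


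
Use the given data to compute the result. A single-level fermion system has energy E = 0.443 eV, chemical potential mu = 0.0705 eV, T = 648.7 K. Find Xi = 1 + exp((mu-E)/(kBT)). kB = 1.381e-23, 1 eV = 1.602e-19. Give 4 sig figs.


Step 1: (mu - E) = 0.0705 - 0.443 = -0.3725 eV
Step 2: x = (mu-E)*eV/(kB*T) = -0.3725*1.602e-19/(1.381e-23*648.7) = -6.661
Step 3: exp(x) = 0.00128
Step 4: Xi = 1 + 0.00128 = 1.001

1.001


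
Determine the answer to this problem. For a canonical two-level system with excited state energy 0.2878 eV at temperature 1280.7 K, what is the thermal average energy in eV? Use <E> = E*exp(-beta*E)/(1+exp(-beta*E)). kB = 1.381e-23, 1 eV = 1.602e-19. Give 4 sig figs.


Step 1: beta*E = 0.2878*1.602e-19/(1.381e-23*1280.7) = 2.607
Step 2: exp(-beta*E) = 0.07377
Step 3: <E> = 0.2878*0.07377/(1+0.07377) = 0.01977 eV

0.01977


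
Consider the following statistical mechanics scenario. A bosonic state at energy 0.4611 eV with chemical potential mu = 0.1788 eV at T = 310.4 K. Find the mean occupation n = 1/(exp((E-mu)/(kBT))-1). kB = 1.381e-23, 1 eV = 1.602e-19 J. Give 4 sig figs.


Step 1: (E - mu) = 0.2823 eV
Step 2: x = (E-mu)*eV/(kB*T) = 0.2823*1.602e-19/(1.381e-23*310.4) = 10.55
Step 3: exp(x) = 3.818e+04
Step 4: n = 1/(exp(x)-1) = 2.619e-05

2.619e-05


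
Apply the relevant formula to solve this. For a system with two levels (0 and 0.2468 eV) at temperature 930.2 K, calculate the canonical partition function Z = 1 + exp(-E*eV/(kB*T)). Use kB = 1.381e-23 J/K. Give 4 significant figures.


Step 1: Compute beta*E = E*eV/(kB*T) = 0.2468*1.602e-19/(1.381e-23*930.2) = 3.078
Step 2: exp(-beta*E) = exp(-3.078) = 0.04606
Step 3: Z = 1 + 0.04606 = 1.046

1.046


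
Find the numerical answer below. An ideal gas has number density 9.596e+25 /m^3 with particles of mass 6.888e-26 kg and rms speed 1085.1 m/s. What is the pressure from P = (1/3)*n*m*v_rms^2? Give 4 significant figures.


Step 1: v_rms^2 = 1085.1^2 = 1.177e+06
Step 2: n*m = 9.596e+25*6.888e-26 = 6.61
Step 3: P = (1/3)*6.61*1.177e+06 = 2.594e+06 Pa

2.594e+06


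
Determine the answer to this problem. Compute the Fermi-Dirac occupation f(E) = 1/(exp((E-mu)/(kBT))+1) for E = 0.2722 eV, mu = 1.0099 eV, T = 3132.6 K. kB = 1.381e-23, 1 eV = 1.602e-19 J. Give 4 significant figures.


Step 1: (E - mu) = 0.2722 - 1.0099 = -0.7377 eV
Step 2: Convert: (E-mu)*eV = -1.182e-19 J
Step 3: x = (E-mu)*eV/(kB*T) = -2.732
Step 4: f = 1/(exp(-2.732)+1) = 0.9389

0.9389


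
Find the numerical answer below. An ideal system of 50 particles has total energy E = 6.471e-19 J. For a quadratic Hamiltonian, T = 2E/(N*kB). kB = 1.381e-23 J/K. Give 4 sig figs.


Step 1: Numerator = 2*E = 2*6.471e-19 = 1.294e-18 J
Step 2: Denominator = N*kB = 50*1.381e-23 = 6.905e-22
Step 3: T = 1.294e-18 / 6.905e-22 = 1874 K

1874


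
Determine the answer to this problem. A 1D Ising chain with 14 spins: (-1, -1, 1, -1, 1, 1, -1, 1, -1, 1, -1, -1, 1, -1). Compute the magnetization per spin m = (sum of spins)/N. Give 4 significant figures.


Step 1: Count up spins (+1): 6, down spins (-1): 8
Step 2: Total magnetization M = 6 - 8 = -2
Step 3: m = M/N = -2/14 = -0.1429

-0.1429


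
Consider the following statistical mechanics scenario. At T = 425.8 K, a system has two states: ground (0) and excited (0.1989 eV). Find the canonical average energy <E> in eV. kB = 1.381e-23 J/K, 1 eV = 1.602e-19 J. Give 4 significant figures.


Step 1: beta*E = 0.1989*1.602e-19/(1.381e-23*425.8) = 5.419
Step 2: exp(-beta*E) = 0.004433
Step 3: <E> = 0.1989*0.004433/(1+0.004433) = 0.0008778 eV

0.0008778


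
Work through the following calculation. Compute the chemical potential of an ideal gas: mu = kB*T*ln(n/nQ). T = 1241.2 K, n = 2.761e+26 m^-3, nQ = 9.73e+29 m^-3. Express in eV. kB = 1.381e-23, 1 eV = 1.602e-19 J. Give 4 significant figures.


Step 1: n/nQ = 2.761e+26/9.73e+29 = 0.0002838
Step 2: ln(n/nQ) = -8.167
Step 3: mu = kB*T*ln(n/nQ) = 1.714e-20*-8.167 = -1.4e-19 J
Step 4: Convert to eV: -1.4e-19/1.602e-19 = -0.8739 eV

-0.8739


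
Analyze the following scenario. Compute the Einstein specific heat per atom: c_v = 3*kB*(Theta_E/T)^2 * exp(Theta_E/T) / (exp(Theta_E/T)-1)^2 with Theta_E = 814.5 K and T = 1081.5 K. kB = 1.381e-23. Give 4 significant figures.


Step 1: x = Theta_E/T = 814.5/1081.5 = 0.7531
Step 2: x^2 = 0.5672
Step 3: exp(x) = 2.124
Step 4: c_v = 3*1.381e-23*0.5672*2.124/(2.124-1)^2 = 3.953e-23

3.953e-23


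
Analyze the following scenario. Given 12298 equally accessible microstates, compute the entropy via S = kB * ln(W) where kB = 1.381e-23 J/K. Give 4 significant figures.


Step 1: ln(W) = ln(12298) = 9.417
Step 2: S = kB * ln(W) = 1.381e-23 * 9.417
Step 3: S = 1.301e-22 J/K

1.301e-22


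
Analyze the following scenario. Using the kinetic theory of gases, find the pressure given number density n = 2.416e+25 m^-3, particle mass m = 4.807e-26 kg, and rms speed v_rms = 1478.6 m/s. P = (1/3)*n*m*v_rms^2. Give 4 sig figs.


Step 1: v_rms^2 = 1478.6^2 = 2.186e+06
Step 2: n*m = 2.416e+25*4.807e-26 = 1.161
Step 3: P = (1/3)*1.161*2.186e+06 = 8.464e+05 Pa

8.464e+05


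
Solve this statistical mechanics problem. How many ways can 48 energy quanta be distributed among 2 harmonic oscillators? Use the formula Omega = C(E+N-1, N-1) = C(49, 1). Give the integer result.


Step 1: Use binomial coefficient C(49, 1)
Step 2: Numerator = 49! / 48!
Step 3: Denominator = 1!
Step 4: Omega = 49

49


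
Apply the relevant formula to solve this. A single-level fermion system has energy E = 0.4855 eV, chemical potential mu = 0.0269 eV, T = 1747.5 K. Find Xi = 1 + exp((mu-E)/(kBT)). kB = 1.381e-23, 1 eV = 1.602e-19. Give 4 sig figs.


Step 1: (mu - E) = 0.0269 - 0.4855 = -0.4586 eV
Step 2: x = (mu-E)*eV/(kB*T) = -0.4586*1.602e-19/(1.381e-23*1747.5) = -3.044
Step 3: exp(x) = 0.04763
Step 4: Xi = 1 + 0.04763 = 1.048

1.048


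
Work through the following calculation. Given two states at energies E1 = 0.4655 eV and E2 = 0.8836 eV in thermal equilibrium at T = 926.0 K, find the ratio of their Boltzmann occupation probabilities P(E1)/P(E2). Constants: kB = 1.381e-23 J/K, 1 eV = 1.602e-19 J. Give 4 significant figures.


Step 1: Compute energy difference dE = E1 - E2 = 0.4655 - 0.8836 = -0.4181 eV
Step 2: Convert to Joules: dE_J = -0.4181 * 1.602e-19 = -6.698e-20 J
Step 3: Compute exponent = -dE_J / (kB * T) = -(-6.698e-20) / (1.381e-23 * 926.0) = 5.238
Step 4: P(E1)/P(E2) = exp(5.238) = 188.2

188.2


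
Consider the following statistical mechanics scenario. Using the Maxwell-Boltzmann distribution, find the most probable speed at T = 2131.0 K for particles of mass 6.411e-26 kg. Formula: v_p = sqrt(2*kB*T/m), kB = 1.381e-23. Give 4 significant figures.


Step 1: Numerator = 2*kB*T = 2*1.381e-23*2131.0 = 5.886e-20
Step 2: Ratio = 5.886e-20 / 6.411e-26 = 9.181e+05
Step 3: v_p = sqrt(9.181e+05) = 958.2 m/s

958.2


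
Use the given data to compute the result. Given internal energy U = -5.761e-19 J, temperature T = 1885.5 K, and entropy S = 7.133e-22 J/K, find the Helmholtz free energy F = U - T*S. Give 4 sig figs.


Step 1: T*S = 1885.5 * 7.133e-22 = 1.345e-18 J
Step 2: F = U - T*S = -5.761e-19 - 1.345e-18
Step 3: F = -1.921e-18 J

-1.921e-18


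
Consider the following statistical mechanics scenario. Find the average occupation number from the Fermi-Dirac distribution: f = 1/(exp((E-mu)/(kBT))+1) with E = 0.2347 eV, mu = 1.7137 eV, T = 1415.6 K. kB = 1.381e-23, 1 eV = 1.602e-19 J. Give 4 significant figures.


Step 1: (E - mu) = 0.2347 - 1.7137 = -1.479 eV
Step 2: Convert: (E-mu)*eV = -2.369e-19 J
Step 3: x = (E-mu)*eV/(kB*T) = -12.12
Step 4: f = 1/(exp(-12.12)+1) = 1

1


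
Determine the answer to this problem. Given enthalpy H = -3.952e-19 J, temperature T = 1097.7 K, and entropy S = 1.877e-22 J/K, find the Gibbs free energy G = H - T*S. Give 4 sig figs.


Step 1: T*S = 1097.7 * 1.877e-22 = 2.06e-19 J
Step 2: G = H - T*S = -3.952e-19 - 2.06e-19
Step 3: G = -6.012e-19 J

-6.012e-19


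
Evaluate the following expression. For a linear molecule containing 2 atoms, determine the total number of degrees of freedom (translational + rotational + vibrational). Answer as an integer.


Step 1: Translational DOF = 3
Step 2: Rotational DOF (linear) = 2
Step 3: Vibrational DOF = 3*2 - 5 = 1
Step 4: Total = 3 + 2 + 1 = 6

6


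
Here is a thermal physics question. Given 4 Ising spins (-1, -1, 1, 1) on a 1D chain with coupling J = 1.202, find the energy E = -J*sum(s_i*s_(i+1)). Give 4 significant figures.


Step 1: Nearest-neighbor products: 1, -1, 1
Step 2: Sum of products = 1
Step 3: E = -1.202 * 1 = -1.202

-1.202


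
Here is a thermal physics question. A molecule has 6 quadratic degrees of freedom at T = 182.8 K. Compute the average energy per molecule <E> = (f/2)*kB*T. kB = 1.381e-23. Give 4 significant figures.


Step 1: f/2 = 6/2 = 3
Step 2: kB*T = 1.381e-23 * 182.8 = 2.524e-21
Step 3: <E> = 3 * 2.524e-21 = 7.573e-21 J

7.573e-21


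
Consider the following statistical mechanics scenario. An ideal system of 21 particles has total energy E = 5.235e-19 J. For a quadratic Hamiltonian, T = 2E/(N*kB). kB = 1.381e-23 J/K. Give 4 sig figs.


Step 1: Numerator = 2*E = 2*5.235e-19 = 1.047e-18 J
Step 2: Denominator = N*kB = 21*1.381e-23 = 2.9e-22
Step 3: T = 1.047e-18 / 2.9e-22 = 3610 K

3610


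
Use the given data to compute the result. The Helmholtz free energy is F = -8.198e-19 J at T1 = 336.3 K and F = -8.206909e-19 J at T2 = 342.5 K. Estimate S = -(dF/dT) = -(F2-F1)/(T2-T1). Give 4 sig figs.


Step 1: dF = F2 - F1 = -8.206909e-19 - (-8.198e-19) = -8.909e-22 J
Step 2: dT = T2 - T1 = 342.5 - 336.3 = 6.2 K
Step 3: S = -dF/dT = -(-8.909e-22)/6.2 = 1.437e-22 J/K

1.437e-22


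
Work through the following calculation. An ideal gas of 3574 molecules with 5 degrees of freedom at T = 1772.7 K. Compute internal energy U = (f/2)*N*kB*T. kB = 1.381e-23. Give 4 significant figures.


Step 1: f/2 = 5/2 = 2.5
Step 2: N*kB*T = 3574*1.381e-23*1772.7 = 8.75e-17
Step 3: U = 2.5 * 8.75e-17 = 2.187e-16 J

2.187e-16


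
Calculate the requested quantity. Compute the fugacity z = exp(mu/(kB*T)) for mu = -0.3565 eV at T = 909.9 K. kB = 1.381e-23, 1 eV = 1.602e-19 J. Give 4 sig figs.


Step 1: Convert mu to Joules: -0.3565*1.602e-19 = -5.711e-20 J
Step 2: kB*T = 1.381e-23*909.9 = 1.257e-20 J
Step 3: mu/(kB*T) = -4.545
Step 4: z = exp(-4.545) = 0.01062

0.01062


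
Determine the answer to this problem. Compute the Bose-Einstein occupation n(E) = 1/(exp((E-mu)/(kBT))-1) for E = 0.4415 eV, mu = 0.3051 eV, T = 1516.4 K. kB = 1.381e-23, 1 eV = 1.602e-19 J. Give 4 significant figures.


Step 1: (E - mu) = 0.1364 eV
Step 2: x = (E-mu)*eV/(kB*T) = 0.1364*1.602e-19/(1.381e-23*1516.4) = 1.043
Step 3: exp(x) = 2.839
Step 4: n = 1/(exp(x)-1) = 0.5438

0.5438


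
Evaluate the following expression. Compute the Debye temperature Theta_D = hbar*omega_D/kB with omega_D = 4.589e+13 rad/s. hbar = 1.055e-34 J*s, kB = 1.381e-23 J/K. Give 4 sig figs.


Step 1: hbar*omega_D = 1.055e-34 * 4.589e+13 = 4.841e-21 J
Step 2: Theta_D = 4.841e-21 / 1.381e-23
Step 3: Theta_D = 350.6 K

350.6


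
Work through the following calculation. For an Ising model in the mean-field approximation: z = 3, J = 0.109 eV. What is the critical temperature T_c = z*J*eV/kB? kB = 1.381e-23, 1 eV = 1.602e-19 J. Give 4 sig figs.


Step 1: z*J = 3*0.109 = 0.327 eV
Step 2: Convert to Joules: 0.327*1.602e-19 = 5.239e-20 J
Step 3: T_c = 5.239e-20 / 1.381e-23 = 3793 K

3793


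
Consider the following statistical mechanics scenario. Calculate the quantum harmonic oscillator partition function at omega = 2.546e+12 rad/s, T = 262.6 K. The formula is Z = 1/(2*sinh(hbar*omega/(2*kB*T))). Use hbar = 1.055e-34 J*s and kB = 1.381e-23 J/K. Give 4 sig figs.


Step 1: Compute x = hbar*omega/(kB*T) = 1.055e-34*2.546e+12/(1.381e-23*262.6) = 0.07407
Step 2: x/2 = 0.03703
Step 3: sinh(x/2) = 0.03704
Step 4: Z = 1/(2*0.03704) = 13.5

13.5


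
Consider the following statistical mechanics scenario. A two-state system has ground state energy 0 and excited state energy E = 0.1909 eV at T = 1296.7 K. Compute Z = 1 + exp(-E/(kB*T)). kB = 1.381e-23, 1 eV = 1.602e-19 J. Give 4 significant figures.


Step 1: Compute beta*E = E*eV/(kB*T) = 0.1909*1.602e-19/(1.381e-23*1296.7) = 1.708
Step 2: exp(-beta*E) = exp(-1.708) = 0.1813
Step 3: Z = 1 + 0.1813 = 1.181

1.181


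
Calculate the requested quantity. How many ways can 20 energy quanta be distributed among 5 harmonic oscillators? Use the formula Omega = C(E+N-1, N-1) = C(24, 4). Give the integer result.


Step 1: Use binomial coefficient C(24, 4)
Step 2: Numerator = 24! / 20!
Step 3: Denominator = 4!
Step 4: Omega = 10626

10626


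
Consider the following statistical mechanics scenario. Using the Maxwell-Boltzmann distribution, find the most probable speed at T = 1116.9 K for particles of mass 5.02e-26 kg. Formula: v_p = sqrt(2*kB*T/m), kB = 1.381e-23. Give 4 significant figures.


Step 1: Numerator = 2*kB*T = 2*1.381e-23*1116.9 = 3.085e-20
Step 2: Ratio = 3.085e-20 / 5.02e-26 = 6.145e+05
Step 3: v_p = sqrt(6.145e+05) = 783.9 m/s

783.9


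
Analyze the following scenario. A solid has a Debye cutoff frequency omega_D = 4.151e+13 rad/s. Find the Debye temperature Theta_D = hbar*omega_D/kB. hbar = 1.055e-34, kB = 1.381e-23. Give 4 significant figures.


Step 1: hbar*omega_D = 1.055e-34 * 4.151e+13 = 4.379e-21 J
Step 2: Theta_D = 4.379e-21 / 1.381e-23
Step 3: Theta_D = 317.1 K

317.1


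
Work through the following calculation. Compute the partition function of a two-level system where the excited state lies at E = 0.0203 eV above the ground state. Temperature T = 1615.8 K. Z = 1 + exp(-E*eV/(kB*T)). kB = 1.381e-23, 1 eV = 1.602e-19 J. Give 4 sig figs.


Step 1: Compute beta*E = E*eV/(kB*T) = 0.0203*1.602e-19/(1.381e-23*1615.8) = 0.1457
Step 2: exp(-beta*E) = exp(-0.1457) = 0.8644
Step 3: Z = 1 + 0.8644 = 1.864

1.864


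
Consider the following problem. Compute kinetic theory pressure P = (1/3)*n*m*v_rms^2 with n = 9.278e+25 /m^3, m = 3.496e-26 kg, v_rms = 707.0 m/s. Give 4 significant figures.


Step 1: v_rms^2 = 707.0^2 = 4.998e+05
Step 2: n*m = 9.278e+25*3.496e-26 = 3.244
Step 3: P = (1/3)*3.244*4.998e+05 = 5.404e+05 Pa

5.404e+05


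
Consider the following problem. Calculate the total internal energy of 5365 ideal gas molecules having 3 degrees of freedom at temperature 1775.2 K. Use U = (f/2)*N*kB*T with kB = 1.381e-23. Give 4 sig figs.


Step 1: f/2 = 3/2 = 1.5
Step 2: N*kB*T = 5365*1.381e-23*1775.2 = 1.315e-16
Step 3: U = 1.5 * 1.315e-16 = 1.973e-16 J

1.973e-16


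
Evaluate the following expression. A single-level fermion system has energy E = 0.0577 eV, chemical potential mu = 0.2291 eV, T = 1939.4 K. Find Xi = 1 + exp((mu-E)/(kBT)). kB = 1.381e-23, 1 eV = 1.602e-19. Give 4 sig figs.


Step 1: (mu - E) = 0.2291 - 0.0577 = 0.1714 eV
Step 2: x = (mu-E)*eV/(kB*T) = 0.1714*1.602e-19/(1.381e-23*1939.4) = 1.025
Step 3: exp(x) = 2.788
Step 4: Xi = 1 + 2.788 = 3.788

3.788


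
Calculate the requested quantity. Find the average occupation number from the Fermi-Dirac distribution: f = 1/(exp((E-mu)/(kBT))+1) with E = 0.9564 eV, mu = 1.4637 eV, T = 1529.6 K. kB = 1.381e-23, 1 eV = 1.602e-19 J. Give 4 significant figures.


Step 1: (E - mu) = 0.9564 - 1.4637 = -0.5073 eV
Step 2: Convert: (E-mu)*eV = -8.127e-20 J
Step 3: x = (E-mu)*eV/(kB*T) = -3.847
Step 4: f = 1/(exp(-3.847)+1) = 0.9791

0.9791


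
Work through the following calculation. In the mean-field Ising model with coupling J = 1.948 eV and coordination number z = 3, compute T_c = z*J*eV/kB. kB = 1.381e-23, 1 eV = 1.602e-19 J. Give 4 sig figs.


Step 1: z*J = 3*1.948 = 5.844 eV
Step 2: Convert to Joules: 5.844*1.602e-19 = 9.362e-19 J
Step 3: T_c = 9.362e-19 / 1.381e-23 = 6.779e+04 K

6.779e+04


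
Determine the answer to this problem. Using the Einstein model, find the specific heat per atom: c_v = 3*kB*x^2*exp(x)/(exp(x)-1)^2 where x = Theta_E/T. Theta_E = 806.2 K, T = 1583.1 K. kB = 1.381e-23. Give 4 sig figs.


Step 1: x = Theta_E/T = 806.2/1583.1 = 0.5093
Step 2: x^2 = 0.2593
Step 3: exp(x) = 1.664
Step 4: c_v = 3*1.381e-23*0.2593*1.664/(1.664-1)^2 = 4.055e-23

4.055e-23


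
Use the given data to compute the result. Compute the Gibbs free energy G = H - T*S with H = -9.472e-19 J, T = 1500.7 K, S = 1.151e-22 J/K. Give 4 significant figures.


Step 1: T*S = 1500.7 * 1.151e-22 = 1.727e-19 J
Step 2: G = H - T*S = -9.472e-19 - 1.727e-19
Step 3: G = -1.12e-18 J

-1.12e-18


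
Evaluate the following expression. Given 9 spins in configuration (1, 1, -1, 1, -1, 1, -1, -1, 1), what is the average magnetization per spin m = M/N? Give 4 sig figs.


Step 1: Count up spins (+1): 5, down spins (-1): 4
Step 2: Total magnetization M = 5 - 4 = 1
Step 3: m = M/N = 1/9 = 0.1111

0.1111


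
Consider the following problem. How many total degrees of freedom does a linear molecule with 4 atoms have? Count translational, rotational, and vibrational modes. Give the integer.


Step 1: Translational DOF = 3
Step 2: Rotational DOF (linear) = 2
Step 3: Vibrational DOF = 3*4 - 5 = 7
Step 4: Total = 3 + 2 + 7 = 12

12


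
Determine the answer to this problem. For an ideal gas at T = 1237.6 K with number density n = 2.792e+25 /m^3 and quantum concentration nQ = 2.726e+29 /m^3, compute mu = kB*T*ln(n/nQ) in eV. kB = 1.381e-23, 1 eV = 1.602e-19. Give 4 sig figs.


Step 1: n/nQ = 2.792e+25/2.726e+29 = 0.0001024
Step 2: ln(n/nQ) = -9.186
Step 3: mu = kB*T*ln(n/nQ) = 1.709e-20*-9.186 = -1.57e-19 J
Step 4: Convert to eV: -1.57e-19/1.602e-19 = -0.9801 eV

-0.9801


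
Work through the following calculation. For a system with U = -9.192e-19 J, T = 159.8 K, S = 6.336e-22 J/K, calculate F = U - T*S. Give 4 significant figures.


Step 1: T*S = 159.8 * 6.336e-22 = 1.012e-19 J
Step 2: F = U - T*S = -9.192e-19 - 1.012e-19
Step 3: F = -1.02e-18 J

-1.02e-18


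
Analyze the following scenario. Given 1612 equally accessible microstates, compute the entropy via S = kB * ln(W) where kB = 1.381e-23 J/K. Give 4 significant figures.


Step 1: ln(W) = ln(1612) = 7.385
Step 2: S = kB * ln(W) = 1.381e-23 * 7.385
Step 3: S = 1.02e-22 J/K

1.02e-22


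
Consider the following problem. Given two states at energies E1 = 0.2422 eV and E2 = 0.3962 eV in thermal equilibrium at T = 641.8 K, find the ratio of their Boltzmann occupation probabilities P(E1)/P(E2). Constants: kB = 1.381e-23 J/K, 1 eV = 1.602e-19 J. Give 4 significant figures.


Step 1: Compute energy difference dE = E1 - E2 = 0.2422 - 0.3962 = -0.154 eV
Step 2: Convert to Joules: dE_J = -0.154 * 1.602e-19 = -2.467e-20 J
Step 3: Compute exponent = -dE_J / (kB * T) = -(-2.467e-20) / (1.381e-23 * 641.8) = 2.783
Step 4: P(E1)/P(E2) = exp(2.783) = 16.18

16.18


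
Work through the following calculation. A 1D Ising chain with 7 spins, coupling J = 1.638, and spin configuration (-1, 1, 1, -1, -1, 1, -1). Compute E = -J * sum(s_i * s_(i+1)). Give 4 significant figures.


Step 1: Nearest-neighbor products: -1, 1, -1, 1, -1, -1
Step 2: Sum of products = -2
Step 3: E = -1.638 * -2 = 3.276

3.276


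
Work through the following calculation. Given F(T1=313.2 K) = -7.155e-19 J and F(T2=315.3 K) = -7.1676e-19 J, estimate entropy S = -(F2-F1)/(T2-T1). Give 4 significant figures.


Step 1: dF = F2 - F1 = -7.1676e-19 - (-7.155e-19) = -1.26e-21 J
Step 2: dT = T2 - T1 = 315.3 - 313.2 = 2.1 K
Step 3: S = -dF/dT = -(-1.26e-21)/2.1 = 6e-22 J/K

6e-22


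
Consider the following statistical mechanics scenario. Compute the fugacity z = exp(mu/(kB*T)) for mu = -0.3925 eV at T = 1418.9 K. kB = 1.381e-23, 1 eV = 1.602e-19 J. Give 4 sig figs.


Step 1: Convert mu to Joules: -0.3925*1.602e-19 = -6.288e-20 J
Step 2: kB*T = 1.381e-23*1418.9 = 1.96e-20 J
Step 3: mu/(kB*T) = -3.209
Step 4: z = exp(-3.209) = 0.0404

0.0404


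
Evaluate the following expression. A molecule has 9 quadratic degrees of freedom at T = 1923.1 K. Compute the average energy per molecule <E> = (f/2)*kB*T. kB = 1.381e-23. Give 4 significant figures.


Step 1: f/2 = 9/2 = 4.5
Step 2: kB*T = 1.381e-23 * 1923.1 = 2.656e-20
Step 3: <E> = 4.5 * 2.656e-20 = 1.195e-19 J

1.195e-19


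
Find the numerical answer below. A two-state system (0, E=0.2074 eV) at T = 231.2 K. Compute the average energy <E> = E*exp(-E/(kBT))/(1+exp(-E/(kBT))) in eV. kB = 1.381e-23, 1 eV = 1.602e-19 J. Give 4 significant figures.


Step 1: beta*E = 0.2074*1.602e-19/(1.381e-23*231.2) = 10.41
Step 2: exp(-beta*E) = 3.025e-05
Step 3: <E> = 0.2074*3.025e-05/(1+3.025e-05) = 6.273e-06 eV

6.273e-06


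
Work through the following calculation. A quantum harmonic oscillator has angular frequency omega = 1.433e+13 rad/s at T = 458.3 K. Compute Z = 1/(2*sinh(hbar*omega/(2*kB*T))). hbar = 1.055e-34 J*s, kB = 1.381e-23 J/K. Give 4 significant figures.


Step 1: Compute x = hbar*omega/(kB*T) = 1.055e-34*1.433e+13/(1.381e-23*458.3) = 0.2389
Step 2: x/2 = 0.1194
Step 3: sinh(x/2) = 0.1197
Step 4: Z = 1/(2*0.1197) = 4.177

4.177


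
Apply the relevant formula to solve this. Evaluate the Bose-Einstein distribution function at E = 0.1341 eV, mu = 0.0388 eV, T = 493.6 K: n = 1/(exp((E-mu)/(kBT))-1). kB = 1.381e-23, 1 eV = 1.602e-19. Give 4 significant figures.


Step 1: (E - mu) = 0.0953 eV
Step 2: x = (E-mu)*eV/(kB*T) = 0.0953*1.602e-19/(1.381e-23*493.6) = 2.24
Step 3: exp(x) = 9.39
Step 4: n = 1/(exp(x)-1) = 0.1192

0.1192


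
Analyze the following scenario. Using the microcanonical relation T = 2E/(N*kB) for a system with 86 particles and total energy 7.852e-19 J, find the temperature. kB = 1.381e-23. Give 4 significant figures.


Step 1: Numerator = 2*E = 2*7.852e-19 = 1.57e-18 J
Step 2: Denominator = N*kB = 86*1.381e-23 = 1.188e-21
Step 3: T = 1.57e-18 / 1.188e-21 = 1322 K

1322


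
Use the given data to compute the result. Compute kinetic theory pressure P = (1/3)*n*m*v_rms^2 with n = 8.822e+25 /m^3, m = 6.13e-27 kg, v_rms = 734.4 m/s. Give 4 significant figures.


Step 1: v_rms^2 = 734.4^2 = 5.393e+05
Step 2: n*m = 8.822e+25*6.13e-27 = 0.5408
Step 3: P = (1/3)*0.5408*5.393e+05 = 9.722e+04 Pa

9.722e+04


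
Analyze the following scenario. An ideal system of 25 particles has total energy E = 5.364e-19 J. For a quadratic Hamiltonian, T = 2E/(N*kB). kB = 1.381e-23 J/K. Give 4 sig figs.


Step 1: Numerator = 2*E = 2*5.364e-19 = 1.073e-18 J
Step 2: Denominator = N*kB = 25*1.381e-23 = 3.452e-22
Step 3: T = 1.073e-18 / 3.452e-22 = 3107 K

3107


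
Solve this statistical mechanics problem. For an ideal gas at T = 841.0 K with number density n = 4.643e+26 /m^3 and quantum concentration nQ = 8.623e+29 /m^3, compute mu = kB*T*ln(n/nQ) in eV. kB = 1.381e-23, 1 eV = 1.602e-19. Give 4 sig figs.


Step 1: n/nQ = 4.643e+26/8.623e+29 = 0.0005384
Step 2: ln(n/nQ) = -7.527
Step 3: mu = kB*T*ln(n/nQ) = 1.161e-20*-7.527 = -8.742e-20 J
Step 4: Convert to eV: -8.742e-20/1.602e-19 = -0.5457 eV

-0.5457


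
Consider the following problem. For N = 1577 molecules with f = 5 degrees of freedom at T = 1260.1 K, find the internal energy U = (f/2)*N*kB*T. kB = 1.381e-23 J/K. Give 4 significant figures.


Step 1: f/2 = 5/2 = 2.5
Step 2: N*kB*T = 1577*1.381e-23*1260.1 = 2.744e-17
Step 3: U = 2.5 * 2.744e-17 = 6.861e-17 J

6.861e-17


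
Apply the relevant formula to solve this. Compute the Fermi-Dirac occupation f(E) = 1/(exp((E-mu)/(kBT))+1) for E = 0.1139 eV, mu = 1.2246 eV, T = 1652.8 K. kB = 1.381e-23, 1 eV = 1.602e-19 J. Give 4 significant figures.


Step 1: (E - mu) = 0.1139 - 1.2246 = -1.111 eV
Step 2: Convert: (E-mu)*eV = -1.779e-19 J
Step 3: x = (E-mu)*eV/(kB*T) = -7.796
Step 4: f = 1/(exp(-7.796)+1) = 0.9996

0.9996


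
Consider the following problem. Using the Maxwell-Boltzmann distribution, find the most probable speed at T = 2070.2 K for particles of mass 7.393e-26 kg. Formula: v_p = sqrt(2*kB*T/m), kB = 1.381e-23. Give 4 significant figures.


Step 1: Numerator = 2*kB*T = 2*1.381e-23*2070.2 = 5.718e-20
Step 2: Ratio = 5.718e-20 / 7.393e-26 = 7.734e+05
Step 3: v_p = sqrt(7.734e+05) = 879.4 m/s

879.4


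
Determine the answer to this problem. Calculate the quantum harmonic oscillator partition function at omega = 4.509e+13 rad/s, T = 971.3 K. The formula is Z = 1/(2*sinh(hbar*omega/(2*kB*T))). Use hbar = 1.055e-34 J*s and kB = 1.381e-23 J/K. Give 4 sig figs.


Step 1: Compute x = hbar*omega/(kB*T) = 1.055e-34*4.509e+13/(1.381e-23*971.3) = 0.3546
Step 2: x/2 = 0.1773
Step 3: sinh(x/2) = 0.1782
Step 4: Z = 1/(2*0.1782) = 2.805

2.805


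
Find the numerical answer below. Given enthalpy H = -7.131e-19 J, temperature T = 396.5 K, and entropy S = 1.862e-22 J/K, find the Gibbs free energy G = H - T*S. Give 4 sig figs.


Step 1: T*S = 396.5 * 1.862e-22 = 7.383e-20 J
Step 2: G = H - T*S = -7.131e-19 - 7.383e-20
Step 3: G = -7.869e-19 J

-7.869e-19


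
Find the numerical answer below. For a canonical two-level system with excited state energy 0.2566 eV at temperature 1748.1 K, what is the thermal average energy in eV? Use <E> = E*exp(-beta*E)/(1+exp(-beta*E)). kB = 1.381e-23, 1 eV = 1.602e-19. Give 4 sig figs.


Step 1: beta*E = 0.2566*1.602e-19/(1.381e-23*1748.1) = 1.703
Step 2: exp(-beta*E) = 0.1822
Step 3: <E> = 0.2566*0.1822/(1+0.1822) = 0.03954 eV

0.03954


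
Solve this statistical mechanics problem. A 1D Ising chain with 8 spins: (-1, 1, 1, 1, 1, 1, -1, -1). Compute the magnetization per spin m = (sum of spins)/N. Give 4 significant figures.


Step 1: Count up spins (+1): 5, down spins (-1): 3
Step 2: Total magnetization M = 5 - 3 = 2
Step 3: m = M/N = 2/8 = 0.25

0.25


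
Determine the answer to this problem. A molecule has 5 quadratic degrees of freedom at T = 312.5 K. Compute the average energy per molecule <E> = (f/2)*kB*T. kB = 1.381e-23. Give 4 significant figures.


Step 1: f/2 = 5/2 = 2.5
Step 2: kB*T = 1.381e-23 * 312.5 = 4.316e-21
Step 3: <E> = 2.5 * 4.316e-21 = 1.079e-20 J

1.079e-20


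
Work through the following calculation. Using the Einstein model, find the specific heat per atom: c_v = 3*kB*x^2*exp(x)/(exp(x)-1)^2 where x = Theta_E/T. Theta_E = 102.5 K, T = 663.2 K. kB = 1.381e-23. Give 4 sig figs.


Step 1: x = Theta_E/T = 102.5/663.2 = 0.1546
Step 2: x^2 = 0.02389
Step 3: exp(x) = 1.167
Step 4: c_v = 3*1.381e-23*0.02389*1.167/(1.167-1)^2 = 4.135e-23

4.135e-23


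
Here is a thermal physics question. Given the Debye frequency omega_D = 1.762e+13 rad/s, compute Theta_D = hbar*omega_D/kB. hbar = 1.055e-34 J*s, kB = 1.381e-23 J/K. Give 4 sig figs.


Step 1: hbar*omega_D = 1.055e-34 * 1.762e+13 = 1.859e-21 J
Step 2: Theta_D = 1.859e-21 / 1.381e-23
Step 3: Theta_D = 134.6 K

134.6


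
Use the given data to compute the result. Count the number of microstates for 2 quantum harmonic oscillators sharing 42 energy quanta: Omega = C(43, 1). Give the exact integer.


Step 1: Use binomial coefficient C(43, 1)
Step 2: Numerator = 43! / 42!
Step 3: Denominator = 1!
Step 4: Omega = 43

43


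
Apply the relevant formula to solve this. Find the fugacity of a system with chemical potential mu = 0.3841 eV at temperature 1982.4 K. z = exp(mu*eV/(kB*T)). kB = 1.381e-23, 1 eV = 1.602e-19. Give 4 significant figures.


Step 1: Convert mu to Joules: 0.3841*1.602e-19 = 6.153e-20 J
Step 2: kB*T = 1.381e-23*1982.4 = 2.738e-20 J
Step 3: mu/(kB*T) = 2.248
Step 4: z = exp(2.248) = 9.465

9.465


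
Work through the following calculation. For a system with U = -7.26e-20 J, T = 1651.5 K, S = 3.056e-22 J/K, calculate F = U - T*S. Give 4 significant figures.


Step 1: T*S = 1651.5 * 3.056e-22 = 5.047e-19 J
Step 2: F = U - T*S = -7.26e-20 - 5.047e-19
Step 3: F = -5.773e-19 J

-5.773e-19


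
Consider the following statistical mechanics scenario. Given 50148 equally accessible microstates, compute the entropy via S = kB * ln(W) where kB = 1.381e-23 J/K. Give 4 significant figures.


Step 1: ln(W) = ln(50148) = 10.82
Step 2: S = kB * ln(W) = 1.381e-23 * 10.82
Step 3: S = 1.495e-22 J/K

1.495e-22


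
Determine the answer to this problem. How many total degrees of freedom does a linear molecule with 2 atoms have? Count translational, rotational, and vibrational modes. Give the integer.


Step 1: Translational DOF = 3
Step 2: Rotational DOF (linear) = 2
Step 3: Vibrational DOF = 3*2 - 5 = 1
Step 4: Total = 3 + 2 + 1 = 6

6


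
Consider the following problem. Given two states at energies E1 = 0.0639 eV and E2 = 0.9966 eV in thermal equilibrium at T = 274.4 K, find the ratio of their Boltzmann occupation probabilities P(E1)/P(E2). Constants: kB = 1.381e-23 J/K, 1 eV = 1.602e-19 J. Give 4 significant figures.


Step 1: Compute energy difference dE = E1 - E2 = 0.0639 - 0.9966 = -0.9327 eV
Step 2: Convert to Joules: dE_J = -0.9327 * 1.602e-19 = -1.494e-19 J
Step 3: Compute exponent = -dE_J / (kB * T) = -(-1.494e-19) / (1.381e-23 * 274.4) = 39.43
Step 4: P(E1)/P(E2) = exp(39.43) = 1.331e+17

1.331e+17


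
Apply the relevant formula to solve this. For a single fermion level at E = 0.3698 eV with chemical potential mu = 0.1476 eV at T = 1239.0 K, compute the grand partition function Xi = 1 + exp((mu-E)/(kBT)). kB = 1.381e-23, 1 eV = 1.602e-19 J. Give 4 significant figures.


Step 1: (mu - E) = 0.1476 - 0.3698 = -0.2222 eV
Step 2: x = (mu-E)*eV/(kB*T) = -0.2222*1.602e-19/(1.381e-23*1239.0) = -2.08
Step 3: exp(x) = 0.1249
Step 4: Xi = 1 + 0.1249 = 1.125

1.125


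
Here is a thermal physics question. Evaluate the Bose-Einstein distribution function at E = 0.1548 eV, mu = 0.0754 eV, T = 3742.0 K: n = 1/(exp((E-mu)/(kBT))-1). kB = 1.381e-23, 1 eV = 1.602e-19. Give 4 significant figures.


Step 1: (E - mu) = 0.0794 eV
Step 2: x = (E-mu)*eV/(kB*T) = 0.0794*1.602e-19/(1.381e-23*3742.0) = 0.2461
Step 3: exp(x) = 1.279
Step 4: n = 1/(exp(x)-1) = 3.583

3.583


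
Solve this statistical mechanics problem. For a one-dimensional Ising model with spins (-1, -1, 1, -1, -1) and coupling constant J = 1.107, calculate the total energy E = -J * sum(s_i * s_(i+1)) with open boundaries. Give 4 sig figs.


Step 1: Nearest-neighbor products: 1, -1, -1, 1
Step 2: Sum of products = 0
Step 3: E = -1.107 * 0 = 0

0


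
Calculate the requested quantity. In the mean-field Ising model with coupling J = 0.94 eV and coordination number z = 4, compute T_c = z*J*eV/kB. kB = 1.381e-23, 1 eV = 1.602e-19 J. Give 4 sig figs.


Step 1: z*J = 4*0.94 = 3.76 eV
Step 2: Convert to Joules: 3.76*1.602e-19 = 6.024e-19 J
Step 3: T_c = 6.024e-19 / 1.381e-23 = 4.362e+04 K

4.362e+04


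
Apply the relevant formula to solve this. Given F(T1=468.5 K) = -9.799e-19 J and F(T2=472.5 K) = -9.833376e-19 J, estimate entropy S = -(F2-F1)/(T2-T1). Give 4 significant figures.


Step 1: dF = F2 - F1 = -9.833376e-19 - (-9.799e-19) = -3.4376e-21 J
Step 2: dT = T2 - T1 = 472.5 - 468.5 = 4 K
Step 3: S = -dF/dT = -(-3.4376e-21)/4 = 8.594e-22 J/K

8.594e-22


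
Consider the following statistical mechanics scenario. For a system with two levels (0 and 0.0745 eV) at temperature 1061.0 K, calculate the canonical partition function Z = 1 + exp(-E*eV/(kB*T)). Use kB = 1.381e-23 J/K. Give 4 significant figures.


Step 1: Compute beta*E = E*eV/(kB*T) = 0.0745*1.602e-19/(1.381e-23*1061.0) = 0.8145
Step 2: exp(-beta*E) = exp(-0.8145) = 0.4428
Step 3: Z = 1 + 0.4428 = 1.443

1.443


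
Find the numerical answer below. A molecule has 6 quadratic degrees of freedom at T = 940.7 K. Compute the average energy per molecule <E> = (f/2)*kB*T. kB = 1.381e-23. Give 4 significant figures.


Step 1: f/2 = 6/2 = 3
Step 2: kB*T = 1.381e-23 * 940.7 = 1.299e-20
Step 3: <E> = 3 * 1.299e-20 = 3.897e-20 J

3.897e-20


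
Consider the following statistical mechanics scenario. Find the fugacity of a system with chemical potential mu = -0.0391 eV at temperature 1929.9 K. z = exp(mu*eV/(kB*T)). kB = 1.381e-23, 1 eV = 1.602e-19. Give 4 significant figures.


Step 1: Convert mu to Joules: -0.0391*1.602e-19 = -6.264e-21 J
Step 2: kB*T = 1.381e-23*1929.9 = 2.665e-20 J
Step 3: mu/(kB*T) = -0.235
Step 4: z = exp(-0.235) = 0.7906

0.7906


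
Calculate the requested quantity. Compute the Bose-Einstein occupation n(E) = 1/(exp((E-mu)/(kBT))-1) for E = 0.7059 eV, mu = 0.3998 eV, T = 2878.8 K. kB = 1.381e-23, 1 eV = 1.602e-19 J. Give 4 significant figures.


Step 1: (E - mu) = 0.3061 eV
Step 2: x = (E-mu)*eV/(kB*T) = 0.3061*1.602e-19/(1.381e-23*2878.8) = 1.233
Step 3: exp(x) = 3.433
Step 4: n = 1/(exp(x)-1) = 0.411

0.411


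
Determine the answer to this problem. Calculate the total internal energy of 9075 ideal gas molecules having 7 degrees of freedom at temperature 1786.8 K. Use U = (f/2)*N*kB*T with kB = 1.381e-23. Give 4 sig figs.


Step 1: f/2 = 7/2 = 3.5
Step 2: N*kB*T = 9075*1.381e-23*1786.8 = 2.239e-16
Step 3: U = 3.5 * 2.239e-16 = 7.838e-16 J

7.838e-16


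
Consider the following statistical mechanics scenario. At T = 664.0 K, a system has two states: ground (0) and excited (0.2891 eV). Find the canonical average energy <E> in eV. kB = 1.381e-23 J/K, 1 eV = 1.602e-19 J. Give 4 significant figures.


Step 1: beta*E = 0.2891*1.602e-19/(1.381e-23*664.0) = 5.051
Step 2: exp(-beta*E) = 0.006405
Step 3: <E> = 0.2891*0.006405/(1+0.006405) = 0.00184 eV

0.00184


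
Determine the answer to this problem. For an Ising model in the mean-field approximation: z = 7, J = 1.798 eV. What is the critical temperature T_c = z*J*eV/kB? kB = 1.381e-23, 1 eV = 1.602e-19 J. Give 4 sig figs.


Step 1: z*J = 7*1.798 = 12.59 eV
Step 2: Convert to Joules: 12.59*1.602e-19 = 2.016e-18 J
Step 3: T_c = 2.016e-18 / 1.381e-23 = 1.46e+05 K

1.46e+05


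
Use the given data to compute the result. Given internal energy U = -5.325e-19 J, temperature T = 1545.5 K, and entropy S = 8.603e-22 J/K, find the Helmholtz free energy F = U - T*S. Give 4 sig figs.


Step 1: T*S = 1545.5 * 8.603e-22 = 1.33e-18 J
Step 2: F = U - T*S = -5.325e-19 - 1.33e-18
Step 3: F = -1.862e-18 J

-1.862e-18


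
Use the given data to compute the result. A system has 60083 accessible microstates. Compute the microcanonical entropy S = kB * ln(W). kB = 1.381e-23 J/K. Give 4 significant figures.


Step 1: ln(W) = ln(60083) = 11
Step 2: S = kB * ln(W) = 1.381e-23 * 11
Step 3: S = 1.52e-22 J/K

1.52e-22


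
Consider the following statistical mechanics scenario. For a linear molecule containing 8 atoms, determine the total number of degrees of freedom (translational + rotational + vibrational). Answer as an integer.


Step 1: Translational DOF = 3
Step 2: Rotational DOF (linear) = 2
Step 3: Vibrational DOF = 3*8 - 5 = 19
Step 4: Total = 3 + 2 + 19 = 24

24


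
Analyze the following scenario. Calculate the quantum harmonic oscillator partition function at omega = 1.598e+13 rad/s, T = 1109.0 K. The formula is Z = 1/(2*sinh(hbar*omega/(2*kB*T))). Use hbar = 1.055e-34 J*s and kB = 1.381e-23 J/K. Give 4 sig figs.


Step 1: Compute x = hbar*omega/(kB*T) = 1.055e-34*1.598e+13/(1.381e-23*1109.0) = 0.1101
Step 2: x/2 = 0.05504
Step 3: sinh(x/2) = 0.05507
Step 4: Z = 1/(2*0.05507) = 9.08

9.08


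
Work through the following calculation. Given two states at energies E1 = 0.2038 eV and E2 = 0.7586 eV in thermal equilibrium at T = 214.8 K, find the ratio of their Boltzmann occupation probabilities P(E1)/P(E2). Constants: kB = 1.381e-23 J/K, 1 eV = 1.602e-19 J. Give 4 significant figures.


Step 1: Compute energy difference dE = E1 - E2 = 0.2038 - 0.7586 = -0.5548 eV
Step 2: Convert to Joules: dE_J = -0.5548 * 1.602e-19 = -8.888e-20 J
Step 3: Compute exponent = -dE_J / (kB * T) = -(-8.888e-20) / (1.381e-23 * 214.8) = 29.96
Step 4: P(E1)/P(E2) = exp(29.96) = 1.029e+13

1.029e+13


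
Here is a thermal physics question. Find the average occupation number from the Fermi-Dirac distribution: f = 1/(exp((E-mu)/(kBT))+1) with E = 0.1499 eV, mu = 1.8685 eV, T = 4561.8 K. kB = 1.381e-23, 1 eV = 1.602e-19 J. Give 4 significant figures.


Step 1: (E - mu) = 0.1499 - 1.8685 = -1.719 eV
Step 2: Convert: (E-mu)*eV = -2.753e-19 J
Step 3: x = (E-mu)*eV/(kB*T) = -4.37
Step 4: f = 1/(exp(-4.37)+1) = 0.9875

0.9875


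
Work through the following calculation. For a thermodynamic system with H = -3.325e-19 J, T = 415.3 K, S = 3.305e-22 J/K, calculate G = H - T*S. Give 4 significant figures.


Step 1: T*S = 415.3 * 3.305e-22 = 1.373e-19 J
Step 2: G = H - T*S = -3.325e-19 - 1.373e-19
Step 3: G = -4.698e-19 J

-4.698e-19


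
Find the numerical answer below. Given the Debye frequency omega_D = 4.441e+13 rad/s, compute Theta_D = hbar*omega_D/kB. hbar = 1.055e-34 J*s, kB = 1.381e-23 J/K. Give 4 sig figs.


Step 1: hbar*omega_D = 1.055e-34 * 4.441e+13 = 4.685e-21 J
Step 2: Theta_D = 4.685e-21 / 1.381e-23
Step 3: Theta_D = 339.3 K

339.3


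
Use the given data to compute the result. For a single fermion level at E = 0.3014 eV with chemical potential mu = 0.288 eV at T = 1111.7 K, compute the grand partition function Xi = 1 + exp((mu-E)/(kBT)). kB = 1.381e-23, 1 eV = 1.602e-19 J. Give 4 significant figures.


Step 1: (mu - E) = 0.288 - 0.3014 = -0.0134 eV
Step 2: x = (mu-E)*eV/(kB*T) = -0.0134*1.602e-19/(1.381e-23*1111.7) = -0.1398
Step 3: exp(x) = 0.8695
Step 4: Xi = 1 + 0.8695 = 1.87

1.87


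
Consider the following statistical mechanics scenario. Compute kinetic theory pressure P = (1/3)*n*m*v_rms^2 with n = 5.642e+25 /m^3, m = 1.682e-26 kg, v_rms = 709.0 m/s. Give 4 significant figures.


Step 1: v_rms^2 = 709.0^2 = 5.027e+05
Step 2: n*m = 5.642e+25*1.682e-26 = 0.949
Step 3: P = (1/3)*0.949*5.027e+05 = 1.59e+05 Pa

1.59e+05


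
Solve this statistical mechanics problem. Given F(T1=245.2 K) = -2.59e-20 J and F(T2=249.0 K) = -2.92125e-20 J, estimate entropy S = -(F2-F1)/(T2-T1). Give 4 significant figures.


Step 1: dF = F2 - F1 = -2.92125e-20 - (-2.59e-20) = -3.3125e-21 J
Step 2: dT = T2 - T1 = 249.0 - 245.2 = 3.8 K
Step 3: S = -dF/dT = -(-3.3125e-21)/3.8 = 8.717e-22 J/K

8.717e-22


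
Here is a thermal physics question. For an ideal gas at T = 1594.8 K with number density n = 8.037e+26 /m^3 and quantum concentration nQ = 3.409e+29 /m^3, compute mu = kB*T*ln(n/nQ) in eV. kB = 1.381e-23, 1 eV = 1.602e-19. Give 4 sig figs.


Step 1: n/nQ = 8.037e+26/3.409e+29 = 0.002358
Step 2: ln(n/nQ) = -6.05
Step 3: mu = kB*T*ln(n/nQ) = 2.202e-20*-6.05 = -1.332e-19 J
Step 4: Convert to eV: -1.332e-19/1.602e-19 = -0.8318 eV

-0.8318


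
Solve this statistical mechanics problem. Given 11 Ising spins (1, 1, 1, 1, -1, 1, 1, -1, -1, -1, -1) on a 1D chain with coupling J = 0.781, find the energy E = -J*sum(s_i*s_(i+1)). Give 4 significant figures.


Step 1: Nearest-neighbor products: 1, 1, 1, -1, -1, 1, -1, 1, 1, 1
Step 2: Sum of products = 4
Step 3: E = -0.781 * 4 = -3.124

-3.124


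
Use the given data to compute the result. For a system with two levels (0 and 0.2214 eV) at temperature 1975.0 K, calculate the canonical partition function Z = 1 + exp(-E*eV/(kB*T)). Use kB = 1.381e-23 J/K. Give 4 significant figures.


Step 1: Compute beta*E = E*eV/(kB*T) = 0.2214*1.602e-19/(1.381e-23*1975.0) = 1.3
Step 2: exp(-beta*E) = exp(-1.3) = 0.2724
Step 3: Z = 1 + 0.2724 = 1.272

1.272


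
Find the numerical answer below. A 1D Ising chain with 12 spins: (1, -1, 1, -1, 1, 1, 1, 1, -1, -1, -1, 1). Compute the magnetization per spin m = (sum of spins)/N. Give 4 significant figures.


Step 1: Count up spins (+1): 7, down spins (-1): 5
Step 2: Total magnetization M = 7 - 5 = 2
Step 3: m = M/N = 2/12 = 0.1667

0.1667
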